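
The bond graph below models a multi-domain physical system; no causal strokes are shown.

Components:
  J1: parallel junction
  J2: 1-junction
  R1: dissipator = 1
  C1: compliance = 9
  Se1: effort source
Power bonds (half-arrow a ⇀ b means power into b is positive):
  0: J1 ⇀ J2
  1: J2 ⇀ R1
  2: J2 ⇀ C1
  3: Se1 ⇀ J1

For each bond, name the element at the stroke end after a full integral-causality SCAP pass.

β0 stroke at J2
β1 stroke at R1
β2 stroke at J2
β3 stroke at J1

β3 →J1  (Se1 (Se) sets effort on bond)
β0 →J2  (0-jn J1 has e-setter on 3)
β2 →J2  (C1: C, integral causality)
β1 →R1  (only one flow-in slot at J2)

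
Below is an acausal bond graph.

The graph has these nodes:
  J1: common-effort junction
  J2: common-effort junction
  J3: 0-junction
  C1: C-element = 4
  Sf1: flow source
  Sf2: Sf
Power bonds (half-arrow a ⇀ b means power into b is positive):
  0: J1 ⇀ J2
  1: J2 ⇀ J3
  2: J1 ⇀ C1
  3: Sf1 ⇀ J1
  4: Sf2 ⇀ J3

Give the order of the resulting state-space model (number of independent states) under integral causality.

#3 |Sf1  (Sf1 (Sf) sets flow on bond)
#4 |Sf2  (Sf2: flow source, stroke at near end)
#1 |J3  (J3 needs exactly one e-in)
#0 |J2  (J2 needs exactly one e-in)
#2 |J1  (J1: last free bond brings effort in)

1  (C1 all integral)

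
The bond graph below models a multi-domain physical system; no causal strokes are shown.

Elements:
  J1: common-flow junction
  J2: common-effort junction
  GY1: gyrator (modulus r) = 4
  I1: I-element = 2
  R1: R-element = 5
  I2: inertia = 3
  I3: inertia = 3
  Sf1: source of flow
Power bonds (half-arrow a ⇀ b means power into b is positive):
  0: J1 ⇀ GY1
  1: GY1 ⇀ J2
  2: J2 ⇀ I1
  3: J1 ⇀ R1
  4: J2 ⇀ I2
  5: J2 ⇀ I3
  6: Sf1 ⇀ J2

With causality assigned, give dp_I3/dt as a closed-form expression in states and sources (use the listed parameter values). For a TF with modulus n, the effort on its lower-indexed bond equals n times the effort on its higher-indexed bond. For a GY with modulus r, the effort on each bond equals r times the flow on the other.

dp_I3/dt = 16*F_Sf1/5 - 8*p_I1/5 - 16*p_I2/15 - 16*p_I3/15

β6 →Sf1  (Sf1: flow source, stroke at near end)
β2 →I1  (I1 outputs flow p/I1)
β4 →I2  (I2 outputs flow p/I2)
β5 →I3  (I3 integral (f out))
β1 →J2  (J2 needs exactly one e-in)
β0 →J1  (GY GY1: same side as bond 1)
β3 →R1  (only one flow-in slot at J1)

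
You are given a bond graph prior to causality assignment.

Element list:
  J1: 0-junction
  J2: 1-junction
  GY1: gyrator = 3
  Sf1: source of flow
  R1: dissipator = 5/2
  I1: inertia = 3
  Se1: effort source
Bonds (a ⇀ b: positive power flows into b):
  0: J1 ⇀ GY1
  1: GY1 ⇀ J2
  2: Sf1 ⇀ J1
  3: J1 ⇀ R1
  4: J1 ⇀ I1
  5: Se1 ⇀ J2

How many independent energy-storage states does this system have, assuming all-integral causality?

1  (I1 all integral)

b2 →Sf1  (Sf1: flow source, stroke at near end)
b5 →J2  (Se1 fixes effort; stroke away)
b1 →GY1  (closing 1-jn rule on J2)
b0 →GY1  (GY GY1: same side as bond 1)
b4 →I1  (I1 integral (f out))
b3 →J1  (J1: last free bond brings effort in)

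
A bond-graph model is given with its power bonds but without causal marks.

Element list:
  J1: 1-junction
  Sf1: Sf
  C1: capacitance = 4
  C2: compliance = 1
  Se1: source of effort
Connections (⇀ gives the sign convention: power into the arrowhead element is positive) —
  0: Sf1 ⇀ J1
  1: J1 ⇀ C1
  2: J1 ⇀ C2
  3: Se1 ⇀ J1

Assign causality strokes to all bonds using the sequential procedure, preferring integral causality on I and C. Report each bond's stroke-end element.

β0 →Sf1
β1 →J1
β2 →J1
β3 →J1

β0 stroke at Sf1  (source Sf1 imposes f)
β3 stroke at J1  (source Se1 imposes e)
β1 stroke at J1  (J1 flow already set via bond 0)
β2 stroke at J1  (common-f at J1 fixed by 0)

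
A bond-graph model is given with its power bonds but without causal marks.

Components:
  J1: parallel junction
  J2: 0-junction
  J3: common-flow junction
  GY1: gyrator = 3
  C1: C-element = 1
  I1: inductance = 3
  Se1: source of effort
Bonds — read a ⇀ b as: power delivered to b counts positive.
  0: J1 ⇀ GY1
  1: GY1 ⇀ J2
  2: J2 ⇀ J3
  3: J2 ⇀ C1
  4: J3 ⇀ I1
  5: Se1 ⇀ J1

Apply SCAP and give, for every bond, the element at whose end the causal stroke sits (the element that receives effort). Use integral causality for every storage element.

b5 stroke→J1  (Se1 (Se) sets effort on bond)
b0 stroke→GY1  (J1: bond 5 brought effort, rest push out)
b1 stroke→GY1  (GY GY1: same side as bond 0)
b3 stroke→J2  (C1 outputs effort q/C1)
b2 stroke→J3  (J2: bond 3 brought effort, rest push out)
b4 stroke→I1  (closing 1-jn rule on J3)

#0 stroke→GY1
#1 stroke→GY1
#2 stroke→J3
#3 stroke→J2
#4 stroke→I1
#5 stroke→J1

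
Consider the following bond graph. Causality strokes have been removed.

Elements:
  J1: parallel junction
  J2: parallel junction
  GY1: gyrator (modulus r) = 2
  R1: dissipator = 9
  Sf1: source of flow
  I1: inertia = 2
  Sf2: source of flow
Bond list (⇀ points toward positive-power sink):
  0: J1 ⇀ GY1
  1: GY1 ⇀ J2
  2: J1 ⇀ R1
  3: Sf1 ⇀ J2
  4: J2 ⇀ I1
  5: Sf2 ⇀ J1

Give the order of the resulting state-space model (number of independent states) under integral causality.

bond 3 stroke→Sf1  (Sf1: flow source, stroke at near end)
bond 5 stroke→Sf2  (Sf2: flow source, stroke at near end)
bond 4 stroke→I1  (I1 integral (f out))
bond 1 stroke→J2  (closing 0-jn rule on J2)
bond 0 stroke→J1  (through GY1, causality inverts; strokes same side of GY1)
bond 2 stroke→R1  (J1 effort already set via bond 0)

1  (I1 all integral)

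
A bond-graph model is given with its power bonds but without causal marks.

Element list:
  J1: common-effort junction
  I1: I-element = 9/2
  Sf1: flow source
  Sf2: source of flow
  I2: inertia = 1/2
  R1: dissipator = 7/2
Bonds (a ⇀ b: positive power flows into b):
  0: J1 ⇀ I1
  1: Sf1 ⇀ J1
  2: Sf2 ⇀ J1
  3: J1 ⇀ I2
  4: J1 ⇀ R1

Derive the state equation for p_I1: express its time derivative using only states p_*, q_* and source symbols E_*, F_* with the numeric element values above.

#1 |Sf1  (Sf1: flow source, stroke at near end)
#2 |Sf2  (Sf2 (Sf) sets flow on bond)
#0 |I1  (I1: I, integral causality)
#3 |I2  (I2 outputs flow p/I2)
#4 |J1  (J1 needs exactly one e-in)

dp_I1/dt = 7*F_Sf1/2 + 7*F_Sf2/2 - 7*p_I1/9 - 7*p_I2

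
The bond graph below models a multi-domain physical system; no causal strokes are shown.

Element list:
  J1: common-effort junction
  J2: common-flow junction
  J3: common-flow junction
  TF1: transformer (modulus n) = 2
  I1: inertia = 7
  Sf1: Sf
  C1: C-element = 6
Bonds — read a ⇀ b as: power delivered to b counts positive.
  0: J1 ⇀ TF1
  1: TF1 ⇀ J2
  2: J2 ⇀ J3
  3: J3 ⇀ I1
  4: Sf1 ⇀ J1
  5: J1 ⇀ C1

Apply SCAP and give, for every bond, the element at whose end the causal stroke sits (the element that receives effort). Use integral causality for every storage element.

#4 |Sf1  (Sf1 fixes flow; stroke at Sf1)
#3 |I1  (I1 integral (f out))
#2 |J3  (J3: bond 3 brought flow, rest push out)
#1 |J2  (1-jn J2 has f-setter on 2)
#0 |TF1  (TF TF1: opposite of bond 1)
#5 |J1  (J1: last free bond brings effort in)

#0 →TF1
#1 →J2
#2 →J3
#3 →I1
#4 →Sf1
#5 →J1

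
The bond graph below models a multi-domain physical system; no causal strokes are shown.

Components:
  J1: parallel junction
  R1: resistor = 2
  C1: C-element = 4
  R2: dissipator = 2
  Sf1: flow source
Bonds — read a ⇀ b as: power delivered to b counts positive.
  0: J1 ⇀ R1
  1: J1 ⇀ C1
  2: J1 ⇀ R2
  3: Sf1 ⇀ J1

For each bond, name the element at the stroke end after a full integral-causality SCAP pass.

bond 3 stroke at Sf1  (Sf1 (Sf) sets flow on bond)
bond 1 stroke at J1  (C1: C, integral causality)
bond 0 stroke at R1  (J1 effort already set via bond 1)
bond 2 stroke at R2  (common-e at J1 fixed by 1)

bond 0 |R1
bond 1 |J1
bond 2 |R2
bond 3 |Sf1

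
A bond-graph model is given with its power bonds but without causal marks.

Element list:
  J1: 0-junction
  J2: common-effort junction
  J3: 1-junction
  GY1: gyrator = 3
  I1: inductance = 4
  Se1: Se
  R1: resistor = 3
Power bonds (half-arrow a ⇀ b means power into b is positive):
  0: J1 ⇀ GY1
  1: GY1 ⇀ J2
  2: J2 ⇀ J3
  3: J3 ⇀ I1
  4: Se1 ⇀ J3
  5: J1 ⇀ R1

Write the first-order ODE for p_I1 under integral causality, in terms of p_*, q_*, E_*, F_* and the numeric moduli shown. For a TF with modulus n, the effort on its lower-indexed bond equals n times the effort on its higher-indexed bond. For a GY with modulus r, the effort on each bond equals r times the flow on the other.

dp_I1/dt = E_Se1 - 3*p_I1/4

β4 |J3  (Se1: effort source, stroke at far end)
β3 |I1  (I1: I, integral causality)
β2 |J3  (J3 flow already set via bond 3)
β1 |J2  (J2: last free bond brings effort in)
β0 |J1  (GY1: gyrator matches bond 1)
β5 |R1  (common-e at J1 fixed by 0)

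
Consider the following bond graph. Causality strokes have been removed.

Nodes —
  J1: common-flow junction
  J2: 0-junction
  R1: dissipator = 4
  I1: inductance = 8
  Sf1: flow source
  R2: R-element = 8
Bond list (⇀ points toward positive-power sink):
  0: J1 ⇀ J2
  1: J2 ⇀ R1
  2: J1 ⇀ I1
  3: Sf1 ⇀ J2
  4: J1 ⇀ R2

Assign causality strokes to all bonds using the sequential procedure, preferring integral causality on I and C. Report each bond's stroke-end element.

β0 |J1
β1 |J2
β2 |I1
β3 |Sf1
β4 |J1

b3 stroke at Sf1  (Sf1 (Sf) sets flow on bond)
b2 stroke at I1  (I1 outputs flow p/I1)
b0 stroke at J1  (common-f at J1 fixed by 2)
b4 stroke at J1  (J1: bond 2 brought flow, rest push out)
b1 stroke at J2  (only one effort-in slot at J2)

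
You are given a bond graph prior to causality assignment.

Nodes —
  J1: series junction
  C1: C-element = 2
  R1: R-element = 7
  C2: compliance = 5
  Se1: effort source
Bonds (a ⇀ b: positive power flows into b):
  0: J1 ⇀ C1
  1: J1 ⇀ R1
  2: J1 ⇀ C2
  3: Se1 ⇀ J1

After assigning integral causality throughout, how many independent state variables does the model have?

2  (C1, C2 all integral)

b3 →J1  (source Se1 imposes e)
b0 →J1  (C1 outputs effort q/C1)
b2 →J1  (C2 integral (e out))
b1 →R1  (closing 1-jn rule on J1)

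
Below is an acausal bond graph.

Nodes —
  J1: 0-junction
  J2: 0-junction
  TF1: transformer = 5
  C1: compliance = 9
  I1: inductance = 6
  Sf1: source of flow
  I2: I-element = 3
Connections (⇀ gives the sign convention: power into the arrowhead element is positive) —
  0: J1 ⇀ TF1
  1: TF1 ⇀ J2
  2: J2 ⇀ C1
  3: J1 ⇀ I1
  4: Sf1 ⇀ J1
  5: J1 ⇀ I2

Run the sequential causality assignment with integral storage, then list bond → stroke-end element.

bond 4 →Sf1  (Sf1 (Sf) sets flow on bond)
bond 2 →J2  (prefer integral on C1)
bond 1 →TF1  (common-e at J2 fixed by 2)
bond 0 →J1  (TF TF1: opposite of bond 1)
bond 3 →I1  (common-e at J1 fixed by 0)
bond 5 →I2  (0-jn J1 has e-setter on 0)

#0 stroke at J1
#1 stroke at TF1
#2 stroke at J2
#3 stroke at I1
#4 stroke at Sf1
#5 stroke at I2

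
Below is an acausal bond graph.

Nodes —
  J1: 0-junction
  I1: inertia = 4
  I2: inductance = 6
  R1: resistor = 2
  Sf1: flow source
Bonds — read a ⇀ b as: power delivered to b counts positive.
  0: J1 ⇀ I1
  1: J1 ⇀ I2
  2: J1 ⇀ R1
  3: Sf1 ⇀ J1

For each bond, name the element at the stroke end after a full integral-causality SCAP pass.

bond 3 |Sf1  (Sf1 (Sf) sets flow on bond)
bond 0 |I1  (I1: I, integral causality)
bond 1 |I2  (I2 integral (f out))
bond 2 |J1  (only one effort-in slot at J1)

#0 |I1
#1 |I2
#2 |J1
#3 |Sf1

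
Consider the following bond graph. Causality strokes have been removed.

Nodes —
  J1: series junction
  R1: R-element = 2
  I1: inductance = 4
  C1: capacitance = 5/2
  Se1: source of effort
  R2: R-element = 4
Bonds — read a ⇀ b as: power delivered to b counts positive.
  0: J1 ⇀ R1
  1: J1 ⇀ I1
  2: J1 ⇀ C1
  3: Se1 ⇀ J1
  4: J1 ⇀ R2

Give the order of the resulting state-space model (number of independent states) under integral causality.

b3 →J1  (Se1 fixes effort; stroke away)
b1 →I1  (prefer integral on I1)
b0 →J1  (J1: bond 1 brought flow, rest push out)
b2 →J1  (common-f at J1 fixed by 1)
b4 →J1  (J1: bond 1 brought flow, rest push out)

2  (C1, I1 all integral)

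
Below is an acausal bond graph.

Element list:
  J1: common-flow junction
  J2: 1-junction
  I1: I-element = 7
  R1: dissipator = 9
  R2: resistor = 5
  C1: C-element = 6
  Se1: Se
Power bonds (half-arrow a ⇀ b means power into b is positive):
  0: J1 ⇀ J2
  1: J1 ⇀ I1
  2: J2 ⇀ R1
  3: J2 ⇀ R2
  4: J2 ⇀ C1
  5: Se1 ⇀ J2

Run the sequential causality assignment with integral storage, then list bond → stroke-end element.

bond 0 →J1
bond 1 →I1
bond 2 →J2
bond 3 →J2
bond 4 →J2
bond 5 →J2

b5 stroke→J2  (Se1 (Se) sets effort on bond)
b1 stroke→I1  (prefer integral on I1)
b0 stroke→J1  (common-f at J1 fixed by 1)
b2 stroke→J2  (J2: bond 0 brought flow, rest push out)
b3 stroke→J2  (1-jn J2 has f-setter on 0)
b4 stroke→J2  (1-jn J2 has f-setter on 0)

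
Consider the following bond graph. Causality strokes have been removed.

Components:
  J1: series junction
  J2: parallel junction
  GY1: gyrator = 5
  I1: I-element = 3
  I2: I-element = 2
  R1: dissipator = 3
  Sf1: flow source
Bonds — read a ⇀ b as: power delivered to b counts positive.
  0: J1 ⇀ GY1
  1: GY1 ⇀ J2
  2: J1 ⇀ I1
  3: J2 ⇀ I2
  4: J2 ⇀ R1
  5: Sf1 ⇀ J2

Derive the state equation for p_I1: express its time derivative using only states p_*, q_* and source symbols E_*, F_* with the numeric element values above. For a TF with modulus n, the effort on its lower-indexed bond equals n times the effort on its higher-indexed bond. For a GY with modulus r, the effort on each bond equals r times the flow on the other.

#5 stroke→Sf1  (source Sf1 imposes f)
#2 stroke→I1  (I1: I, integral causality)
#0 stroke→J1  (1-jn J1 has f-setter on 2)
#1 stroke→J2  (GY1: gyrator matches bond 0)
#3 stroke→I2  (J2 effort already set via bond 1)
#4 stroke→R1  (J2: bond 1 brought effort, rest push out)

dp_I1/dt = 5*F_Sf1 - 25*p_I1/9 - 5*p_I2/2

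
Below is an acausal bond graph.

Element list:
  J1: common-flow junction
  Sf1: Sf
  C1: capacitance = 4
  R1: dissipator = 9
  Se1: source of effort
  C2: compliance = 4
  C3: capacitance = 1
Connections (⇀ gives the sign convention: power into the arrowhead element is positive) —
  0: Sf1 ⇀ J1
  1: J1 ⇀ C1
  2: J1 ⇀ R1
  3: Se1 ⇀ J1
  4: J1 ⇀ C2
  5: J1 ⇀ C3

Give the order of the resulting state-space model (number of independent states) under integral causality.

3  (C1, C2, C3 all integral)

bond 0 →Sf1  (Sf1: flow source, stroke at near end)
bond 3 →J1  (Se1: effort source, stroke at far end)
bond 1 →J1  (J1: bond 0 brought flow, rest push out)
bond 2 →J1  (1-jn J1 has f-setter on 0)
bond 4 →J1  (J1 flow already set via bond 0)
bond 5 →J1  (common-f at J1 fixed by 0)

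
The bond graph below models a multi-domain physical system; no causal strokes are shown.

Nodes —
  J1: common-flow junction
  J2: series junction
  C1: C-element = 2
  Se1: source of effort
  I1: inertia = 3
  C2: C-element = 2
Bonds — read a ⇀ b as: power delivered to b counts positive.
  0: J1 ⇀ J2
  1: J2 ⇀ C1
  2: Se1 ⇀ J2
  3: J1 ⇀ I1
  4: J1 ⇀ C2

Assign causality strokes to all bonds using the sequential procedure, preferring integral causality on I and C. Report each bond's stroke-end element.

#0 →J1
#1 →J2
#2 →J2
#3 →I1
#4 →J1

#2 stroke→J2  (Se1: effort source, stroke at far end)
#1 stroke→J2  (C1 outputs effort q/C1)
#0 stroke→J1  (only one flow-in slot at J2)
#3 stroke→I1  (prefer integral on I1)
#4 stroke→J1  (1-jn J1 has f-setter on 3)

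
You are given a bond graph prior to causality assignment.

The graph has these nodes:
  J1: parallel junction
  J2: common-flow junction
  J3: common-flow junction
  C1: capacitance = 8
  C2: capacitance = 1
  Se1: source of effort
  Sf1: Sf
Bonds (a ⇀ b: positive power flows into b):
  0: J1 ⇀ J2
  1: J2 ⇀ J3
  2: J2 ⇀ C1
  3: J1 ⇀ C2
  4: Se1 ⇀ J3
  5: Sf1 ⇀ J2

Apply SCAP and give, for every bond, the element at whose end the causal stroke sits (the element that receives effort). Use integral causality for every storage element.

b0 →J2
b1 →J2
b2 →J2
b3 →J1
b4 →J3
b5 →Sf1

b4 |J3  (source Se1 imposes e)
b5 |Sf1  (Sf1: flow source, stroke at near end)
b0 |J2  (common-f at J2 fixed by 5)
b1 |J2  (J2 flow already set via bond 5)
b2 |J2  (J2: bond 5 brought flow, rest push out)
b3 |J1  (only one effort-in slot at J1)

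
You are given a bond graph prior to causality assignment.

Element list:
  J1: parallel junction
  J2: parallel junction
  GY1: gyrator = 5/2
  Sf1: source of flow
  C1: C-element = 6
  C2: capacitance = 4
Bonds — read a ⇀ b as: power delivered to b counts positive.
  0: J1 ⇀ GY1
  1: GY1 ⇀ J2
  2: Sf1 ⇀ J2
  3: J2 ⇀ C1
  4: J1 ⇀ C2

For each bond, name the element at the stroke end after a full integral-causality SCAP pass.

b0 stroke→GY1
b1 stroke→GY1
b2 stroke→Sf1
b3 stroke→J2
b4 stroke→J1

b2 →Sf1  (Sf1 fixes flow; stroke at Sf1)
b3 →J2  (prefer integral on C1)
b1 →GY1  (0-jn J2 has e-setter on 3)
b0 →GY1  (GY1 both-in/both-out from 1)
b4 →J1  (J1 needs exactly one e-in)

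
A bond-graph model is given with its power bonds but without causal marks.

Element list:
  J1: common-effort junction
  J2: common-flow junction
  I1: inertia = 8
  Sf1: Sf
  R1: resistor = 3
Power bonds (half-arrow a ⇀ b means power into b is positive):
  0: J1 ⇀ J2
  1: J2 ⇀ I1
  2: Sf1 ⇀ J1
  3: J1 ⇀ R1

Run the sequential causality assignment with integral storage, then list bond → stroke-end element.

#0 →J2
#1 →I1
#2 →Sf1
#3 →J1

#2 stroke→Sf1  (source Sf1 imposes f)
#1 stroke→I1  (I1 integral (f out))
#0 stroke→J2  (1-jn J2 has f-setter on 1)
#3 stroke→J1  (closing 0-jn rule on J1)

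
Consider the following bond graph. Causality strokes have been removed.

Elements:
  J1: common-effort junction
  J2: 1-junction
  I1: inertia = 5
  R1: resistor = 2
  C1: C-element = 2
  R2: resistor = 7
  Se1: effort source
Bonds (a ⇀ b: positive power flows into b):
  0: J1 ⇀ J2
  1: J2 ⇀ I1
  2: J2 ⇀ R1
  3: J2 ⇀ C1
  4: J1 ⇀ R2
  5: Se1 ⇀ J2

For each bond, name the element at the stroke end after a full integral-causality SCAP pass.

bond 0 stroke→J2
bond 1 stroke→I1
bond 2 stroke→J2
bond 3 stroke→J2
bond 4 stroke→J1
bond 5 stroke→J2

bond 5 |J2  (Se1 fixes effort; stroke away)
bond 1 |I1  (I1: I, integral causality)
bond 0 |J2  (common-f at J2 fixed by 1)
bond 2 |J2  (1-jn J2 has f-setter on 1)
bond 3 |J2  (1-jn J2 has f-setter on 1)
bond 4 |J1  (J1: last free bond brings effort in)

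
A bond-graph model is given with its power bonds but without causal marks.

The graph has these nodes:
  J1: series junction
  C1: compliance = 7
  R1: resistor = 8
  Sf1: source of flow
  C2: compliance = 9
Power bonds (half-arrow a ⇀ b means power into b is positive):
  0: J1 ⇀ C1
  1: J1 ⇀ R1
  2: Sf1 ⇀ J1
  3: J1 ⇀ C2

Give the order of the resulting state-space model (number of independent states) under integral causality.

2  (C1, C2 all integral)

bond 2 |Sf1  (source Sf1 imposes f)
bond 0 |J1  (common-f at J1 fixed by 2)
bond 1 |J1  (1-jn J1 has f-setter on 2)
bond 3 |J1  (1-jn J1 has f-setter on 2)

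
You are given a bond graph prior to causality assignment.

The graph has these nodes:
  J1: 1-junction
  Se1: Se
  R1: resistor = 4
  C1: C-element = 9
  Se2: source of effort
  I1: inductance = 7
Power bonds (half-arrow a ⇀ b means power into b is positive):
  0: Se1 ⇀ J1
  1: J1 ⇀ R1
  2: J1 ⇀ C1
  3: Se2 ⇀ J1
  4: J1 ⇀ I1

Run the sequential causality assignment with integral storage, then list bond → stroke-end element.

β0 stroke→J1  (source Se1 imposes e)
β3 stroke→J1  (Se2 fixes effort; stroke away)
β2 stroke→J1  (C1: C, integral causality)
β4 stroke→I1  (prefer integral on I1)
β1 stroke→J1  (common-f at J1 fixed by 4)

β0 →J1
β1 →J1
β2 →J1
β3 →J1
β4 →I1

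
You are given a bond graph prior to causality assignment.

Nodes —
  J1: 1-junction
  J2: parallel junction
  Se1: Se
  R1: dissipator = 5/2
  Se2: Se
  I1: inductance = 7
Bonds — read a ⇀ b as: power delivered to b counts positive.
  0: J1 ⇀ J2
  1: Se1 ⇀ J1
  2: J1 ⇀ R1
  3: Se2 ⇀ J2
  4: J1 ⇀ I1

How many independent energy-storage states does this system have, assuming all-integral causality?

b1 →J1  (Se1: effort source, stroke at far end)
b3 →J2  (Se2 fixes effort; stroke away)
b0 →J1  (J2: bond 3 brought effort, rest push out)
b4 →I1  (I1 outputs flow p/I1)
b2 →J1  (common-f at J1 fixed by 4)

1  (I1 all integral)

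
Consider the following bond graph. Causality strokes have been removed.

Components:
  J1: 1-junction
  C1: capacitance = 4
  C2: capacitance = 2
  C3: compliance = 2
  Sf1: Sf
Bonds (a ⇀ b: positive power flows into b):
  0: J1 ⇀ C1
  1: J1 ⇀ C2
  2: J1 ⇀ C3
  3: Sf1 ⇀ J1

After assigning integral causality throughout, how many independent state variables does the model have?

b3 |Sf1  (Sf1 (Sf) sets flow on bond)
b0 |J1  (1-jn J1 has f-setter on 3)
b1 |J1  (J1: bond 3 brought flow, rest push out)
b2 |J1  (1-jn J1 has f-setter on 3)

3  (C1, C2, C3 all integral)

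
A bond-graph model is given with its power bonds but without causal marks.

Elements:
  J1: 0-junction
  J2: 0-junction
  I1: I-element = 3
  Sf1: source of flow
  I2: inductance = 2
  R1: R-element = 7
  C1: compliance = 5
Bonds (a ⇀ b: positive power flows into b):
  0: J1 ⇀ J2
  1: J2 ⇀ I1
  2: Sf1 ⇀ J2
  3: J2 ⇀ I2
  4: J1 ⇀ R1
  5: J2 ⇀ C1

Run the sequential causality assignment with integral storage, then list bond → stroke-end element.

b2 |Sf1  (Sf1 (Sf) sets flow on bond)
b1 |I1  (I1 outputs flow p/I1)
b3 |I2  (I2 integral (f out))
b5 |J2  (C1 integral (e out))
b0 |J1  (common-e at J2 fixed by 5)
b4 |R1  (0-jn J1 has e-setter on 0)

b0 →J1
b1 →I1
b2 →Sf1
b3 →I2
b4 →R1
b5 →J2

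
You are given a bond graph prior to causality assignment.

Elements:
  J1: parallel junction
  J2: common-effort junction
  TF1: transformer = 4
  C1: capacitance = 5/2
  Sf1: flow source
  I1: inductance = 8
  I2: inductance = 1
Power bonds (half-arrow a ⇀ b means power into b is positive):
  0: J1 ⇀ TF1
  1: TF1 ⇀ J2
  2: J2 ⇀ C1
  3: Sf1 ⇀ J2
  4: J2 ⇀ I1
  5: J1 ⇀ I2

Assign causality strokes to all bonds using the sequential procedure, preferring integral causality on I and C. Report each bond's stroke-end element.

b3 stroke at Sf1  (source Sf1 imposes f)
b2 stroke at J2  (C1: C, integral causality)
b1 stroke at TF1  (0-jn J2 has e-setter on 2)
b4 stroke at I1  (0-jn J2 has e-setter on 2)
b0 stroke at J1  (TF1: transformer flips bond 1)
b5 stroke at I2  (0-jn J1 has e-setter on 0)

#0 |J1
#1 |TF1
#2 |J2
#3 |Sf1
#4 |I1
#5 |I2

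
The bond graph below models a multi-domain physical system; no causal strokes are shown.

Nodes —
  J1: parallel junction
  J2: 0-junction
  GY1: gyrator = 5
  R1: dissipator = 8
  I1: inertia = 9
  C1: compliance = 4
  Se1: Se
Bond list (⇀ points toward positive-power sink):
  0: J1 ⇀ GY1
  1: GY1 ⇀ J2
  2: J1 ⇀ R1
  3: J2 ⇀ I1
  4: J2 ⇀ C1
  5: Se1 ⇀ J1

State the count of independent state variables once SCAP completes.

2  (C1, I1 all integral)

#5 stroke→J1  (Se1: effort source, stroke at far end)
#0 stroke→GY1  (common-e at J1 fixed by 5)
#2 stroke→R1  (J1 effort already set via bond 5)
#1 stroke→GY1  (GY GY1: same side as bond 0)
#3 stroke→I1  (I1 outputs flow p/I1)
#4 stroke→J2  (J2: last free bond brings effort in)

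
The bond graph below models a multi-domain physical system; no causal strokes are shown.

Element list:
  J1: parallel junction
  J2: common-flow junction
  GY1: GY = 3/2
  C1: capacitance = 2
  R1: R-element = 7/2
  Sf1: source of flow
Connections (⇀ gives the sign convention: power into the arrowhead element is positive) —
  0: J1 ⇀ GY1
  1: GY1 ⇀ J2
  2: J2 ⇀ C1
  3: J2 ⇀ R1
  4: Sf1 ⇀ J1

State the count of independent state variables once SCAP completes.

β4 →Sf1  (Sf1 (Sf) sets flow on bond)
β0 →J1  (closing 0-jn rule on J1)
β1 →J2  (through GY1, causality inverts; strokes same side of GY1)
β2 →J2  (C1 outputs effort q/C1)
β3 →R1  (only one flow-in slot at J2)

1  (C1 all integral)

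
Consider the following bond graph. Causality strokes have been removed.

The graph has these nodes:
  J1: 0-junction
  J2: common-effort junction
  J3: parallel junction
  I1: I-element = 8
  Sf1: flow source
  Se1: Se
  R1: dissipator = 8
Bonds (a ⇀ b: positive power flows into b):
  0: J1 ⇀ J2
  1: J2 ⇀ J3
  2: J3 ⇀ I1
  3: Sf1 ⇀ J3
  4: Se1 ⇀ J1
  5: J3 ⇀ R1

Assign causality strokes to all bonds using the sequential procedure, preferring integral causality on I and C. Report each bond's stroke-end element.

b3 stroke at Sf1  (source Sf1 imposes f)
b4 stroke at J1  (Se1: effort source, stroke at far end)
b0 stroke at J2  (0-jn J1 has e-setter on 4)
b1 stroke at J3  (0-jn J2 has e-setter on 0)
b2 stroke at I1  (common-e at J3 fixed by 1)
b5 stroke at R1  (0-jn J3 has e-setter on 1)

bond 0 →J2
bond 1 →J3
bond 2 →I1
bond 3 →Sf1
bond 4 →J1
bond 5 →R1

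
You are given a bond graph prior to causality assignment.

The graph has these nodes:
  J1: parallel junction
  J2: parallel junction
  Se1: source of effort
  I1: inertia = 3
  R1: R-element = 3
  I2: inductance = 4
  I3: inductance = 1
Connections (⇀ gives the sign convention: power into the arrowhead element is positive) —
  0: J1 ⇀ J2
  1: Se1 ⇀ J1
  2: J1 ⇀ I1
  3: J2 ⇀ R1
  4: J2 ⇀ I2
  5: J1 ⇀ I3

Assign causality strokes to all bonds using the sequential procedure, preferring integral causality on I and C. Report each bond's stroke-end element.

b0 |J2
b1 |J1
b2 |I1
b3 |R1
b4 |I2
b5 |I3

β1 |J1  (Se1: effort source, stroke at far end)
β0 |J2  (common-e at J1 fixed by 1)
β2 |I1  (0-jn J1 has e-setter on 1)
β5 |I3  (J1 effort already set via bond 1)
β3 |R1  (J2 effort already set via bond 0)
β4 |I2  (common-e at J2 fixed by 0)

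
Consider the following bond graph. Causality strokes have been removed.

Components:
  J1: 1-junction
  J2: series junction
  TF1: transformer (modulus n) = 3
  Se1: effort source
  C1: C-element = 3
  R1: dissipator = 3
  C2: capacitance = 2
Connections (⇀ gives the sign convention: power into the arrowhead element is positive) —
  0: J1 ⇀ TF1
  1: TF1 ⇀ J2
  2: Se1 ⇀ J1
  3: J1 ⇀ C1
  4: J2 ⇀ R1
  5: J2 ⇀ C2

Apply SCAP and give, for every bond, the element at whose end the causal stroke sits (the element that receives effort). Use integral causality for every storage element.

β0 stroke→TF1
β1 stroke→J2
β2 stroke→J1
β3 stroke→J1
β4 stroke→R1
β5 stroke→J2

b2 →J1  (Se1 fixes effort; stroke away)
b3 →J1  (C1 integral (e out))
b0 →TF1  (closing 1-jn rule on J1)
b1 →J2  (TF TF1: opposite of bond 0)
b5 →J2  (prefer integral on C2)
b4 →R1  (only one flow-in slot at J2)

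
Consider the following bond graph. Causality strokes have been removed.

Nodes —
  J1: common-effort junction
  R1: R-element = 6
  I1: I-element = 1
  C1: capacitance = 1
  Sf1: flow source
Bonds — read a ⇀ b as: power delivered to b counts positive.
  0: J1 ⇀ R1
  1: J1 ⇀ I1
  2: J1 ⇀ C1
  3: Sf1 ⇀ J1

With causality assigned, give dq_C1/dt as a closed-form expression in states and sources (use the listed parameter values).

#3 |Sf1  (Sf1 (Sf) sets flow on bond)
#1 |I1  (I1 outputs flow p/I1)
#2 |J1  (C1 integral (e out))
#0 |R1  (J1 effort already set via bond 2)

dq_C1/dt = F_Sf1 - p_I1 - q_C1/6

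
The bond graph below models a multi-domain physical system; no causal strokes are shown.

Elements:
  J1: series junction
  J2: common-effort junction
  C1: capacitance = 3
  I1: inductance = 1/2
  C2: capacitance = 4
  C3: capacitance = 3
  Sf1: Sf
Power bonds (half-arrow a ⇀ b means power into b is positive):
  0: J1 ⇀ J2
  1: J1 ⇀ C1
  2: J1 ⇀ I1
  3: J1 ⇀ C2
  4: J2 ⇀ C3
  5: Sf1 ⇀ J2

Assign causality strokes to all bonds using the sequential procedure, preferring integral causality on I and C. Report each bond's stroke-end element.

b0 stroke→J1
b1 stroke→J1
b2 stroke→I1
b3 stroke→J1
b4 stroke→J2
b5 stroke→Sf1

b5 stroke at Sf1  (source Sf1 imposes f)
b1 stroke at J1  (C1 integral (e out))
b2 stroke at I1  (prefer integral on I1)
b0 stroke at J1  (J1 flow already set via bond 2)
b3 stroke at J1  (common-f at J1 fixed by 2)
b4 stroke at J2  (closing 0-jn rule on J2)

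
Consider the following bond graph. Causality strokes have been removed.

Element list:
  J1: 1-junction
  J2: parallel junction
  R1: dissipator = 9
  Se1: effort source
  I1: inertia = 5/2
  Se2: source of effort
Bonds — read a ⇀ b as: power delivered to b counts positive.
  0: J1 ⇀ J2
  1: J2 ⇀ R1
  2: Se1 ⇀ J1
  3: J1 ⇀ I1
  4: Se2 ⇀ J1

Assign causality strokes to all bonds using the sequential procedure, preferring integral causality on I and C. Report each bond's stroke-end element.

#2 stroke at J1  (Se1 fixes effort; stroke away)
#4 stroke at J1  (Se2: effort source, stroke at far end)
#3 stroke at I1  (I1 integral (f out))
#0 stroke at J1  (J1 flow already set via bond 3)
#1 stroke at J2  (only one effort-in slot at J2)

bond 0 stroke at J1
bond 1 stroke at J2
bond 2 stroke at J1
bond 3 stroke at I1
bond 4 stroke at J1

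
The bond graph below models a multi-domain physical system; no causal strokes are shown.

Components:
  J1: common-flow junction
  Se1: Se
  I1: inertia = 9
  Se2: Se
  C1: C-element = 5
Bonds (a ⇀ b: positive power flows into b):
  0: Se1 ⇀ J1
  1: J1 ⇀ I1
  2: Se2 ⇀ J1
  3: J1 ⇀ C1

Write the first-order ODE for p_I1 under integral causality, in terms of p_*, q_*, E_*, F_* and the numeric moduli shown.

dp_I1/dt = E_Se1 + E_Se2 - q_C1/5

bond 0 stroke→J1  (Se1: effort source, stroke at far end)
bond 2 stroke→J1  (Se2: effort source, stroke at far end)
bond 1 stroke→I1  (prefer integral on I1)
bond 3 stroke→J1  (common-f at J1 fixed by 1)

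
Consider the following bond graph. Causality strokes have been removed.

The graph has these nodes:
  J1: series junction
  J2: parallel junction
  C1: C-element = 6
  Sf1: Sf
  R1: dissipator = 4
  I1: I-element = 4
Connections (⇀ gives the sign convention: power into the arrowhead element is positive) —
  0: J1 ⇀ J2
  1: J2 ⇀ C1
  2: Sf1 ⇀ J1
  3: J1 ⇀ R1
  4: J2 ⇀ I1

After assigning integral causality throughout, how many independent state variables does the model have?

2  (C1, I1 all integral)

#2 |Sf1  (Sf1 fixes flow; stroke at Sf1)
#0 |J1  (J1: bond 2 brought flow, rest push out)
#3 |J1  (J1 flow already set via bond 2)
#1 |J2  (C1 outputs effort q/C1)
#4 |I1  (0-jn J2 has e-setter on 1)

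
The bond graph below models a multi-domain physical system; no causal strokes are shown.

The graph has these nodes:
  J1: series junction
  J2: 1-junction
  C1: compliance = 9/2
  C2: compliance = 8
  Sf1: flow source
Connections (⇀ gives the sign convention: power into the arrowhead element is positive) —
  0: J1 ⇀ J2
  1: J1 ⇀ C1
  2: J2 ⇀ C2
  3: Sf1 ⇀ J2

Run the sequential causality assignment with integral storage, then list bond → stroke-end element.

β3 stroke→Sf1  (Sf1 (Sf) sets flow on bond)
β0 stroke→J2  (J2 flow already set via bond 3)
β2 stroke→J2  (1-jn J2 has f-setter on 3)
β1 stroke→J1  (J1: bond 0 brought flow, rest push out)

bond 0 |J2
bond 1 |J1
bond 2 |J2
bond 3 |Sf1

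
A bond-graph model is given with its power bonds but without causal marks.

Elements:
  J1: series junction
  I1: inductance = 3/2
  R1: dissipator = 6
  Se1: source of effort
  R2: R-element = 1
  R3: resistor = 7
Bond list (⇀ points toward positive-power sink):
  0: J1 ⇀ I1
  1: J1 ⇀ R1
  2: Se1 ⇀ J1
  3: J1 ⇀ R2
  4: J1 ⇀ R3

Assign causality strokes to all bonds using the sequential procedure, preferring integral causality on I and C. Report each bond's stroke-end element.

bond 2 →J1  (Se1 fixes effort; stroke away)
bond 0 →I1  (I1 outputs flow p/I1)
bond 1 →J1  (J1: bond 0 brought flow, rest push out)
bond 3 →J1  (common-f at J1 fixed by 0)
bond 4 →J1  (J1: bond 0 brought flow, rest push out)

b0 stroke at I1
b1 stroke at J1
b2 stroke at J1
b3 stroke at J1
b4 stroke at J1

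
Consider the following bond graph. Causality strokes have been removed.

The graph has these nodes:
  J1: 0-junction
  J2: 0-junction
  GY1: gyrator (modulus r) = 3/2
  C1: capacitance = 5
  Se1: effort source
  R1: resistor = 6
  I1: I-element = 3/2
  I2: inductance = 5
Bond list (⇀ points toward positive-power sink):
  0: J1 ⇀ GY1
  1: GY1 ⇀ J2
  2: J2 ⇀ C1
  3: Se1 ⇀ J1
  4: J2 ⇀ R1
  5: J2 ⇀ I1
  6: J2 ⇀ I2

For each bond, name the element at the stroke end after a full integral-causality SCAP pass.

bond 0 stroke→GY1
bond 1 stroke→GY1
bond 2 stroke→J2
bond 3 stroke→J1
bond 4 stroke→R1
bond 5 stroke→I1
bond 6 stroke→I2

b3 →J1  (Se1 (Se) sets effort on bond)
b0 →GY1  (0-jn J1 has e-setter on 3)
b1 →GY1  (GY1 both-in/both-out from 0)
b2 →J2  (C1: C, integral causality)
b4 →R1  (common-e at J2 fixed by 2)
b5 →I1  (J2 effort already set via bond 2)
b6 →I2  (J2: bond 2 brought effort, rest push out)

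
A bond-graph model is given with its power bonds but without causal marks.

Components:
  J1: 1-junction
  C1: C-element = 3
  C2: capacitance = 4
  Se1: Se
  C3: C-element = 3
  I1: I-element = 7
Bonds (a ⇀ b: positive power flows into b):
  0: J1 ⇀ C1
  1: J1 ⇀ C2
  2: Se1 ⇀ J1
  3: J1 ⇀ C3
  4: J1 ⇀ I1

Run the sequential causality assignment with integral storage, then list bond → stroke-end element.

b0 stroke at J1
b1 stroke at J1
b2 stroke at J1
b3 stroke at J1
b4 stroke at I1

bond 2 stroke at J1  (Se1 fixes effort; stroke away)
bond 0 stroke at J1  (C1 outputs effort q/C1)
bond 1 stroke at J1  (C2 integral (e out))
bond 3 stroke at J1  (C3: C, integral causality)
bond 4 stroke at I1  (only one flow-in slot at J1)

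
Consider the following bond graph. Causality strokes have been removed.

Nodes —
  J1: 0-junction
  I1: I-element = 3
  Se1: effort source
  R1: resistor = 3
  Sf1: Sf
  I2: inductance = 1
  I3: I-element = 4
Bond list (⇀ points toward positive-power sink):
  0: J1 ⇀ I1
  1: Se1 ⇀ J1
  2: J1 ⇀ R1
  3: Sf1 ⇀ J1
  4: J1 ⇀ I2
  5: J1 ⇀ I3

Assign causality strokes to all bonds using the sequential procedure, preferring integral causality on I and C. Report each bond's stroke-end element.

#0 |I1
#1 |J1
#2 |R1
#3 |Sf1
#4 |I2
#5 |I3

b1 →J1  (Se1 fixes effort; stroke away)
b3 →Sf1  (Sf1: flow source, stroke at near end)
b0 →I1  (0-jn J1 has e-setter on 1)
b2 →R1  (0-jn J1 has e-setter on 1)
b4 →I2  (J1: bond 1 brought effort, rest push out)
b5 →I3  (0-jn J1 has e-setter on 1)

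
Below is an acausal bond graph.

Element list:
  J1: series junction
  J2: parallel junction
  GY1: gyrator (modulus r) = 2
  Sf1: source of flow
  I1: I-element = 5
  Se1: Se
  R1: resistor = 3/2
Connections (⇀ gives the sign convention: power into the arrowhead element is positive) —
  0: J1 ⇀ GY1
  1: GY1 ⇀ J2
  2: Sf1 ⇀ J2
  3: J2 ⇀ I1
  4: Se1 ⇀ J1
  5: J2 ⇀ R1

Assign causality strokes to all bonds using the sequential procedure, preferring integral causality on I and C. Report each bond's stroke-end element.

bond 0 stroke→GY1
bond 1 stroke→GY1
bond 2 stroke→Sf1
bond 3 stroke→I1
bond 4 stroke→J1
bond 5 stroke→J2

bond 2 |Sf1  (source Sf1 imposes f)
bond 4 |J1  (Se1 fixes effort; stroke away)
bond 0 |GY1  (closing 1-jn rule on J1)
bond 1 |GY1  (GY1 both-in/both-out from 0)
bond 3 |I1  (I1 outputs flow p/I1)
bond 5 |J2  (J2: last free bond brings effort in)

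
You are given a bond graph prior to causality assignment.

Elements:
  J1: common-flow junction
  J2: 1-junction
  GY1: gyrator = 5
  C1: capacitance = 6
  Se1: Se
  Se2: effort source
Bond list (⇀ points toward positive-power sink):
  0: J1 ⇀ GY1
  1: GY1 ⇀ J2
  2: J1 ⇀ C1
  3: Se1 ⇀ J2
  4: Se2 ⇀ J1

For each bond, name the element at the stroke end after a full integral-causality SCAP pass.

b0 →GY1
b1 →GY1
b2 →J1
b3 →J2
b4 →J1

bond 3 stroke at J2  (Se1 fixes effort; stroke away)
bond 4 stroke at J1  (Se2 (Se) sets effort on bond)
bond 1 stroke at GY1  (only one flow-in slot at J2)
bond 0 stroke at GY1  (GY1: gyrator matches bond 1)
bond 2 stroke at J1  (common-f at J1 fixed by 0)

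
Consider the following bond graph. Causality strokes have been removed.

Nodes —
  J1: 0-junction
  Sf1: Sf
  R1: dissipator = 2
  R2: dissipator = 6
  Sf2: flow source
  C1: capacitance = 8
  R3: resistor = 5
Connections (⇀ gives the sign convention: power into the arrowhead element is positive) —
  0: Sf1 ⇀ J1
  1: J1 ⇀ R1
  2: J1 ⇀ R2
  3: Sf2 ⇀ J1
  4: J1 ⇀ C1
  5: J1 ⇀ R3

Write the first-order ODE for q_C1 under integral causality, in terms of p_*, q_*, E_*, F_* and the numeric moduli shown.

dq_C1/dt = F_Sf1 + F_Sf2 - 13*q_C1/120

β0 |Sf1  (source Sf1 imposes f)
β3 |Sf2  (Sf2 fixes flow; stroke at Sf2)
β4 |J1  (C1: C, integral causality)
β1 |R1  (0-jn J1 has e-setter on 4)
β2 |R2  (J1 effort already set via bond 4)
β5 |R3  (common-e at J1 fixed by 4)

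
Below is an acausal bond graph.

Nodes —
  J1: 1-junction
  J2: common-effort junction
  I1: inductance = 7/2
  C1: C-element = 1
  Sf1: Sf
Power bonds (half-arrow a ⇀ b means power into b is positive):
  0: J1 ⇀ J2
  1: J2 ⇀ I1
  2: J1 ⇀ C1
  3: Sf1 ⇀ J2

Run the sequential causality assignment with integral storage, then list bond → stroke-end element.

b0 |J2
b1 |I1
b2 |J1
b3 |Sf1

b3 stroke at Sf1  (Sf1 fixes flow; stroke at Sf1)
b1 stroke at I1  (I1 integral (f out))
b0 stroke at J2  (only one effort-in slot at J2)
b2 stroke at J1  (J1 flow already set via bond 0)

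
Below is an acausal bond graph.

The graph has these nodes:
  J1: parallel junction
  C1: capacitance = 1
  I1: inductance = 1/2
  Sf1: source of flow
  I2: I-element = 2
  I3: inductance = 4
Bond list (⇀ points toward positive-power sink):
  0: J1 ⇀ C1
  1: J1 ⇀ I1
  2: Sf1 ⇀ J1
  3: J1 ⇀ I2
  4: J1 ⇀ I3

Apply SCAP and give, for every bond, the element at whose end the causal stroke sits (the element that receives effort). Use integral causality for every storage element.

bond 0 stroke→J1
bond 1 stroke→I1
bond 2 stroke→Sf1
bond 3 stroke→I2
bond 4 stroke→I3

#2 →Sf1  (Sf1: flow source, stroke at near end)
#0 →J1  (prefer integral on C1)
#1 →I1  (0-jn J1 has e-setter on 0)
#3 →I2  (common-e at J1 fixed by 0)
#4 →I3  (J1: bond 0 brought effort, rest push out)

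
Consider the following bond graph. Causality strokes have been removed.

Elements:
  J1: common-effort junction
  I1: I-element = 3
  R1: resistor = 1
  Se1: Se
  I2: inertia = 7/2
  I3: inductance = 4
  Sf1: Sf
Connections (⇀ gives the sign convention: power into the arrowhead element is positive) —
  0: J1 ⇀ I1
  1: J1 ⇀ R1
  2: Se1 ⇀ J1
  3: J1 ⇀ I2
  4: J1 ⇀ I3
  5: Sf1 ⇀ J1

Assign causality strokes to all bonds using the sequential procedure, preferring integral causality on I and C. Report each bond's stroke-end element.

bond 2 stroke at J1  (Se1 (Se) sets effort on bond)
bond 5 stroke at Sf1  (Sf1 fixes flow; stroke at Sf1)
bond 0 stroke at I1  (0-jn J1 has e-setter on 2)
bond 1 stroke at R1  (J1 effort already set via bond 2)
bond 3 stroke at I2  (common-e at J1 fixed by 2)
bond 4 stroke at I3  (J1: bond 2 brought effort, rest push out)

#0 →I1
#1 →R1
#2 →J1
#3 →I2
#4 →I3
#5 →Sf1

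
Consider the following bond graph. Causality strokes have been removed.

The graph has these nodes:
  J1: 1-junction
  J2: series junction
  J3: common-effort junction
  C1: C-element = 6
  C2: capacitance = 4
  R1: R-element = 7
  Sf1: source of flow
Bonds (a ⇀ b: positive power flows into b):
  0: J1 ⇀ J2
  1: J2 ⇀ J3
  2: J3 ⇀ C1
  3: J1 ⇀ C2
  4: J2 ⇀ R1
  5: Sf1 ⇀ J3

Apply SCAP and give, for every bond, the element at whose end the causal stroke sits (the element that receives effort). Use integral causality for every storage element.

bond 5 stroke→Sf1  (source Sf1 imposes f)
bond 2 stroke→J3  (C1 integral (e out))
bond 1 stroke→J2  (J3 effort already set via bond 2)
bond 3 stroke→J1  (C2 outputs effort q/C2)
bond 0 stroke→J2  (J1: last free bond brings flow in)
bond 4 stroke→R1  (only one flow-in slot at J2)

β0 |J2
β1 |J2
β2 |J3
β3 |J1
β4 |R1
β5 |Sf1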